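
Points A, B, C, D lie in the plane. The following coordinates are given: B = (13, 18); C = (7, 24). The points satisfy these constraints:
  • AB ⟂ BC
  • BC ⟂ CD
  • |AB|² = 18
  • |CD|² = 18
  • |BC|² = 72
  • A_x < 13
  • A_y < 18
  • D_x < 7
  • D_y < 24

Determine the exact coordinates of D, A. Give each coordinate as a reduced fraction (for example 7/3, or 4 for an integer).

1. D_x = 4  [[BC ⟂ CD ⇒ -6x+6y-102=0] ∩ [|D−(7, 24)|²=18]]
2. D_y = 21  [[BC ⟂ CD ⇒ -6x+6y-102=0] ∩ [|D−(7, 24)|²=18]]
   so D = (4, 21)
3. A_x = 10  [[AB ⟂ BC ⇒ 6x-6y+30=0] ∩ [|A−(13, 18)|²=18]]
4. A_y = 15  [[AB ⟂ BC ⇒ 6x-6y+30=0] ∩ [|A−(13, 18)|²=18]]
   so A = (10, 15)

D = (4, 21)
A = (10, 15)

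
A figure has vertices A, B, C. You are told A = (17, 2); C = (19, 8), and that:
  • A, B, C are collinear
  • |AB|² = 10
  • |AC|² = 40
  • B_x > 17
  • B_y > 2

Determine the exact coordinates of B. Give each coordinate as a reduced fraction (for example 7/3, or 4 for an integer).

B = (18, 5)

1. B_x = 18  [[A, B, C are collinear ⇒ 6x-2y-98=0] ∩ [|B−(17, 2)|²=10]]
2. B_y = 5  [[A, B, C are collinear ⇒ 6x-2y-98=0] ∩ [|B−(17, 2)|²=10]]
   so B = (18, 5)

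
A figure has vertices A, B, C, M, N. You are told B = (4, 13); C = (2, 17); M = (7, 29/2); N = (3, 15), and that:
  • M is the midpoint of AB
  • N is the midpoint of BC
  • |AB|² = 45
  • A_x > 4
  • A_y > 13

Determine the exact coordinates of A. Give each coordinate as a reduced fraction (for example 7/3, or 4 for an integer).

A = (10, 16)

1. A_x = 10  [A = 2·M−B = 2·(7, 29/2)−(4, 13)]
2. A_y = 16  [A = 2·M−B = 2·(7, 29/2)−(4, 13)]
   so A = (10, 16)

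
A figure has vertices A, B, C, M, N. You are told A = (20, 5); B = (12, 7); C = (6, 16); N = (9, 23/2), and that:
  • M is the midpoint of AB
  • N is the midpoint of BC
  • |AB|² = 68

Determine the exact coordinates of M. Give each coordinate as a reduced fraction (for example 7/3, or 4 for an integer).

1. M_x = 16  [2·M = A+B = (20, 5)+(12, 7)]
2. M_y = 6  [2·M = A+B = (20, 5)+(12, 7)]
   so M = (16, 6)

M = (16, 6)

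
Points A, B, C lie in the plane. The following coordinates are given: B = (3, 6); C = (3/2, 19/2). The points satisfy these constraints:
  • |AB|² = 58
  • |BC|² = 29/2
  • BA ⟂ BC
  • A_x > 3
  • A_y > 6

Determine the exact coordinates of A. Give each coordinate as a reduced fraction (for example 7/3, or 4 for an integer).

1. A_x = 10  [[BA ⟂ BC ⇒ -3/2x+7/2y-33/2=0] ∩ [|A−(3, 6)|²=58]]
2. A_y = 9  [[BA ⟂ BC ⇒ -3/2x+7/2y-33/2=0] ∩ [|A−(3, 6)|²=58]]
   so A = (10, 9)

A = (10, 9)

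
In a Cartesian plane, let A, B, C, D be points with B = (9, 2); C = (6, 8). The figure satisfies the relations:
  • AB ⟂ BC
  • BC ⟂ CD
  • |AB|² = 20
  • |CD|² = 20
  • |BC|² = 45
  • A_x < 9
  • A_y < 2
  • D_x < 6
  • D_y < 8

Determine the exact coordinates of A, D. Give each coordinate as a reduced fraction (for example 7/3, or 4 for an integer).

1. A_x = 5  [[AB ⟂ BC ⇒ 3x-6y-15=0] ∩ [|A−(9, 2)|²=20]]
2. A_y = 0  [[AB ⟂ BC ⇒ 3x-6y-15=0] ∩ [|A−(9, 2)|²=20]]
   so A = (5, 0)
3. D_x = 2  [[BC ⟂ CD ⇒ -3x+6y-30=0] ∩ [|D−(6, 8)|²=20]]
4. D_y = 6  [[BC ⟂ CD ⇒ -3x+6y-30=0] ∩ [|D−(6, 8)|²=20]]
   so D = (2, 6)

A = (5, 0)
D = (2, 6)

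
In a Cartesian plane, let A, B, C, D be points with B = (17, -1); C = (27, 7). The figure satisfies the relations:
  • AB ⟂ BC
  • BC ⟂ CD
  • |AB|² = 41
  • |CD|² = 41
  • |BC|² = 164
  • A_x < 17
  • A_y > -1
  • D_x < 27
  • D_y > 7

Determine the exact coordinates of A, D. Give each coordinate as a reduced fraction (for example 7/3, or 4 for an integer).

1. A_x = 13  [[AB ⟂ BC ⇒ -10x-8y+162=0] ∩ [|A−(17, -1)|²=41]]
2. A_y = 4  [[AB ⟂ BC ⇒ -10x-8y+162=0] ∩ [|A−(17, -1)|²=41]]
   so A = (13, 4)
3. D_x = 23  [[BC ⟂ CD ⇒ 10x+8y-326=0] ∩ [|D−(27, 7)|²=41]]
4. D_y = 12  [[BC ⟂ CD ⇒ 10x+8y-326=0] ∩ [|D−(27, 7)|²=41]]
   so D = (23, 12)

A = (13, 4)
D = (23, 12)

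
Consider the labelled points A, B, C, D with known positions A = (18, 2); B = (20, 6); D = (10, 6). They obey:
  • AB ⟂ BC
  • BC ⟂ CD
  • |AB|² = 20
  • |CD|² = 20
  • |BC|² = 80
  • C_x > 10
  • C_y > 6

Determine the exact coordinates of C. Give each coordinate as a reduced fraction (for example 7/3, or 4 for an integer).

C = (12, 10)

1. C_x = 12  [[AB ⟂ BC ⇒ 2x+4y-64=0] ∩ [|C−(10, 6)|²=20]]
2. C_y = 10  [[AB ⟂ BC ⇒ 2x+4y-64=0] ∩ [|C−(10, 6)|²=20]]
   so C = (12, 10)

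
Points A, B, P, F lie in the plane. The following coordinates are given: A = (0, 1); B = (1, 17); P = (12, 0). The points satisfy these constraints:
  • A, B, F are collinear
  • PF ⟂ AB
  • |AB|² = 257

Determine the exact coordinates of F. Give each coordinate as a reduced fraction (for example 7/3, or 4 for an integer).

1. F_x = -4/257  [[A, B, F are collinear ⇒ -16x+1y-1=0] ∩ [PF ⟂ AB ⇒ 1x+16y-12=0]]
2. F_y = 193/257  [[A, B, F are collinear ⇒ -16x+1y-1=0] ∩ [PF ⟂ AB ⇒ 1x+16y-12=0]]
   so F = (-4/257, 193/257)

F = (-4/257, 193/257)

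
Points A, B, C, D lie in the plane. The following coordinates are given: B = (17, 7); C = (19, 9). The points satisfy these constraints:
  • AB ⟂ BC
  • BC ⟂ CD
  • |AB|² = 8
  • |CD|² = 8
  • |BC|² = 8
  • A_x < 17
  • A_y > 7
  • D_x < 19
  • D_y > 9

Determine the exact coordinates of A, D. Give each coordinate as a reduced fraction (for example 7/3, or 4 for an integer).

A = (15, 9)
D = (17, 11)

1. A_x = 15  [[AB ⟂ BC ⇒ -2x-2y+48=0] ∩ [|A−(17, 7)|²=8]]
2. A_y = 9  [[AB ⟂ BC ⇒ -2x-2y+48=0] ∩ [|A−(17, 7)|²=8]]
   so A = (15, 9)
3. D_x = 17  [[BC ⟂ CD ⇒ 2x+2y-56=0] ∩ [|D−(19, 9)|²=8]]
4. D_y = 11  [[BC ⟂ CD ⇒ 2x+2y-56=0] ∩ [|D−(19, 9)|²=8]]
   so D = (17, 11)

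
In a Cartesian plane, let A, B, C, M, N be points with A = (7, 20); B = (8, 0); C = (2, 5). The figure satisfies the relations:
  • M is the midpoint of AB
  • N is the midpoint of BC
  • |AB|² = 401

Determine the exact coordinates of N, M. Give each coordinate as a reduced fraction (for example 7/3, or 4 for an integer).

1. M_x = 15/2  [2·M = A+B = (7, 20)+(8, 0)]
2. M_y = 10  [2·M = A+B = (7, 20)+(8, 0)]
   so M = (15/2, 10)
3. N_x = 5  [2·N = B+C = (8, 0)+(2, 5)]
4. N_y = 5/2  [2·N = B+C = (8, 0)+(2, 5)]
   so N = (5, 5/2)

N = (5, 5/2)
M = (15/2, 10)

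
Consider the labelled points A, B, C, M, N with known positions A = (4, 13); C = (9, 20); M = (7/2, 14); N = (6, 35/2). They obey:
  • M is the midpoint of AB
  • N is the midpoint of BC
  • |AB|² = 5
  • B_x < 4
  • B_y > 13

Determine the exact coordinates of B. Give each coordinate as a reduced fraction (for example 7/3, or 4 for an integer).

1. B_x = 3  [B = 2·M−A = 2·(7/2, 14)−(4, 13)]
2. B_y = 15  [B = 2·M−A = 2·(7/2, 14)−(4, 13)]
   so B = (3, 15)

B = (3, 15)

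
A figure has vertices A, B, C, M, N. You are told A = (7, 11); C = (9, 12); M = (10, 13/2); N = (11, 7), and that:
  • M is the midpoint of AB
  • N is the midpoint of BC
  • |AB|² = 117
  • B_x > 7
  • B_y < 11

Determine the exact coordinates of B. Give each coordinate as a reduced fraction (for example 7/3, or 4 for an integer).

1. B_x = 13  [B = 2·M−A = 2·(10, 13/2)−(7, 11)]
2. B_y = 2  [B = 2·M−A = 2·(10, 13/2)−(7, 11)]
   so B = (13, 2)

B = (13, 2)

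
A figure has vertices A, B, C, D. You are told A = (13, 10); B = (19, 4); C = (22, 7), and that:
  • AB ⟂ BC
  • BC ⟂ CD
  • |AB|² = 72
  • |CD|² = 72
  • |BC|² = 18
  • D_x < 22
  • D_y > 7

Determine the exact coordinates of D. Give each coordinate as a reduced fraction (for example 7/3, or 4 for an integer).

D = (16, 13)

1. D_x = 16  [[BC ⟂ CD ⇒ 3x+3y-87=0] ∩ [|D−(22, 7)|²=72]]
2. D_y = 13  [[BC ⟂ CD ⇒ 3x+3y-87=0] ∩ [|D−(22, 7)|²=72]]
   so D = (16, 13)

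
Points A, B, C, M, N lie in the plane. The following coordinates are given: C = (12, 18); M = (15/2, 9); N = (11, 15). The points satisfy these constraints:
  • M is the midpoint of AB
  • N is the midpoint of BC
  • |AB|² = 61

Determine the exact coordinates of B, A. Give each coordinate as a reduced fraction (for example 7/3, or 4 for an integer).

B = (10, 12)
A = (5, 6)

1. B_x = 10  [B = 2·N−C = 2·(11, 15)−(12, 18)]
2. B_y = 12  [B = 2·N−C = 2·(11, 15)−(12, 18)]
   so B = (10, 12)
3. A_x = 5  [A = 2·M−B = 2·(15/2, 9)−(10, 12)]
4. A_y = 6  [A = 2·M−B = 2·(15/2, 9)−(10, 12)]
   so A = (5, 6)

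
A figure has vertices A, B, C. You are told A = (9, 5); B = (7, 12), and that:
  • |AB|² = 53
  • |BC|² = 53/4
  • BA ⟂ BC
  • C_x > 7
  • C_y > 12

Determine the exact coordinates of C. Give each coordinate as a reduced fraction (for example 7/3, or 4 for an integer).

1. C_x = 21/2  [[BA ⟂ BC ⇒ 2x-7y+70=0] ∩ [|C−(7, 12)|²=53/4]]
2. C_y = 13  [[BA ⟂ BC ⇒ 2x-7y+70=0] ∩ [|C−(7, 12)|²=53/4]]
   so C = (21/2, 13)

C = (21/2, 13)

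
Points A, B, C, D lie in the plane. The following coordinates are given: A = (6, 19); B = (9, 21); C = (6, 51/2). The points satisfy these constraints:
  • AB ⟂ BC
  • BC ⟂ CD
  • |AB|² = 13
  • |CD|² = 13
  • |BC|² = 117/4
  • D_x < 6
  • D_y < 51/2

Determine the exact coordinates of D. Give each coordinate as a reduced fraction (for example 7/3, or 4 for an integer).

1. D_x = 3  [[BC ⟂ CD ⇒ -3x+9/2y-387/4=0] ∩ [|D−(6, 51/2)|²=13]]
2. D_y = 47/2  [[BC ⟂ CD ⇒ -3x+9/2y-387/4=0] ∩ [|D−(6, 51/2)|²=13]]
   so D = (3, 47/2)

D = (3, 47/2)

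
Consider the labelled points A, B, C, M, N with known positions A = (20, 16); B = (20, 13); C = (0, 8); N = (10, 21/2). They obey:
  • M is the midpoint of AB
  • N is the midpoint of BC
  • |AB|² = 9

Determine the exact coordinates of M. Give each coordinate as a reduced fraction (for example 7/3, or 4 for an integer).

M = (20, 29/2)

1. M_x = 20  [2·M = A+B = (20, 16)+(20, 13)]
2. M_y = 29/2  [2·M = A+B = (20, 16)+(20, 13)]
   so M = (20, 29/2)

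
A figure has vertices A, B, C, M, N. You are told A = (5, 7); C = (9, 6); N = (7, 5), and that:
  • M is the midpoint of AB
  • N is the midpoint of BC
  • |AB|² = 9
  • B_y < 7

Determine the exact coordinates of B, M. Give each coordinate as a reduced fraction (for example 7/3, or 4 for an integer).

1. B_x = 5  [B = 2·N−C = 2·(7, 5)−(9, 6)]
2. B_y = 4  [B = 2·N−C = 2·(7, 5)−(9, 6)]
   so B = (5, 4)
3. M_x = 5  [2·M = A+B = (5, 7)+(5, 4)]
4. M_y = 11/2  [2·M = A+B = (5, 7)+(5, 4)]
   so M = (5, 11/2)

B = (5, 4)
M = (5, 11/2)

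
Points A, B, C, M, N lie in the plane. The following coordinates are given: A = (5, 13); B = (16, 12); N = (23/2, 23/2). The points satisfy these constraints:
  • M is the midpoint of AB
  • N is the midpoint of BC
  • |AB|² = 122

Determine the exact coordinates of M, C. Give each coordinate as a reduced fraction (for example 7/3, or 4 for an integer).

M = (21/2, 25/2)
C = (7, 11)

1. M_x = 21/2  [2·M = A+B = (5, 13)+(16, 12)]
2. M_y = 25/2  [2·M = A+B = (5, 13)+(16, 12)]
   so M = (21/2, 25/2)
3. C_x = 7  [C = 2·N−B = 2·(23/2, 23/2)−(16, 12)]
4. C_y = 11  [C = 2·N−B = 2·(23/2, 23/2)−(16, 12)]
   so C = (7, 11)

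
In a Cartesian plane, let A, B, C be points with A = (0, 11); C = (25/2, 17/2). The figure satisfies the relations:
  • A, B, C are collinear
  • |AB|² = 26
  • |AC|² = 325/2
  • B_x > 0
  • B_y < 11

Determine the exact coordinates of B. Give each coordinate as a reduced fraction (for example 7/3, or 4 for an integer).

1. B_x = 5  [[A, B, C are collinear ⇒ -5/2x-25/2y+275/2=0] ∩ [|B−(0, 11)|²=26]]
2. B_y = 10  [[A, B, C are collinear ⇒ -5/2x-25/2y+275/2=0] ∩ [|B−(0, 11)|²=26]]
   so B = (5, 10)

B = (5, 10)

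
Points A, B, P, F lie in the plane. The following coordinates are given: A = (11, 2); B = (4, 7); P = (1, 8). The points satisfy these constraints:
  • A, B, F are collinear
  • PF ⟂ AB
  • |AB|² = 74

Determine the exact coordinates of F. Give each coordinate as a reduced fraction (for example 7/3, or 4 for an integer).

F = (57/37, 324/37)

1. F_x = 57/37  [[A, B, F are collinear ⇒ -5x-7y+69=0] ∩ [PF ⟂ AB ⇒ -7x+5y-33=0]]
2. F_y = 324/37  [[A, B, F are collinear ⇒ -5x-7y+69=0] ∩ [PF ⟂ AB ⇒ -7x+5y-33=0]]
   so F = (57/37, 324/37)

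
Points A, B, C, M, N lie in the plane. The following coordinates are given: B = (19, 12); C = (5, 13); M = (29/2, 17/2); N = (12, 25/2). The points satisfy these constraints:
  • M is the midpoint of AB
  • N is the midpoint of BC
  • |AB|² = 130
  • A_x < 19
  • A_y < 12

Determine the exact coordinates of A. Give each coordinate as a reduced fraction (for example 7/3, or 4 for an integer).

A = (10, 5)

1. A_x = 10  [A = 2·M−B = 2·(29/2, 17/2)−(19, 12)]
2. A_y = 5  [A = 2·M−B = 2·(29/2, 17/2)−(19, 12)]
   so A = (10, 5)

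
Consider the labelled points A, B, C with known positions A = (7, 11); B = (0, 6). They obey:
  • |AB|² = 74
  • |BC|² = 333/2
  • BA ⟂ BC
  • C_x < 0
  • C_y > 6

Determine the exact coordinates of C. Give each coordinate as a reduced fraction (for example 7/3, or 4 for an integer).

1. C_x = -15/2  [[BA ⟂ BC ⇒ 7x+5y-30=0] ∩ [|C−(0, 6)|²=333/2]]
2. C_y = 33/2  [[BA ⟂ BC ⇒ 7x+5y-30=0] ∩ [|C−(0, 6)|²=333/2]]
   so C = (-15/2, 33/2)

C = (-15/2, 33/2)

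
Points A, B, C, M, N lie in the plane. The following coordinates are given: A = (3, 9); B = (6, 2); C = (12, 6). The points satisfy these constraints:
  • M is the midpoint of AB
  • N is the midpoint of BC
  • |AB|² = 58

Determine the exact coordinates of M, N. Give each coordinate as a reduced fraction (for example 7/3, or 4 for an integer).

1. M_x = 9/2  [2·M = A+B = (3, 9)+(6, 2)]
2. M_y = 11/2  [2·M = A+B = (3, 9)+(6, 2)]
   so M = (9/2, 11/2)
3. N_x = 9  [2·N = B+C = (6, 2)+(12, 6)]
4. N_y = 4  [2·N = B+C = (6, 2)+(12, 6)]
   so N = (9, 4)

M = (9/2, 11/2)
N = (9, 4)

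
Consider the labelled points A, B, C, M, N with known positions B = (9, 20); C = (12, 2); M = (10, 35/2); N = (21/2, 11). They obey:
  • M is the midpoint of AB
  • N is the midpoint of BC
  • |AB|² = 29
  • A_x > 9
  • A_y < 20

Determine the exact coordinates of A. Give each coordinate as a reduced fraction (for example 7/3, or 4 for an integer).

A = (11, 15)

1. A_x = 11  [A = 2·M−B = 2·(10, 35/2)−(9, 20)]
2. A_y = 15  [A = 2·M−B = 2·(10, 35/2)−(9, 20)]
   so A = (11, 15)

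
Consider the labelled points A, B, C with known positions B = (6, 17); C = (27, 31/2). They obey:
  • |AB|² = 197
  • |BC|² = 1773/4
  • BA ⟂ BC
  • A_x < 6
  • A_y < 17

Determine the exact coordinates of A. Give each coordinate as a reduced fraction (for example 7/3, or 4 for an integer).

1. A_x = 5  [[BA ⟂ BC ⇒ 21x-3/2y-201/2=0] ∩ [|A−(6, 17)|²=197]]
2. A_y = 3  [[BA ⟂ BC ⇒ 21x-3/2y-201/2=0] ∩ [|A−(6, 17)|²=197]]
   so A = (5, 3)

A = (5, 3)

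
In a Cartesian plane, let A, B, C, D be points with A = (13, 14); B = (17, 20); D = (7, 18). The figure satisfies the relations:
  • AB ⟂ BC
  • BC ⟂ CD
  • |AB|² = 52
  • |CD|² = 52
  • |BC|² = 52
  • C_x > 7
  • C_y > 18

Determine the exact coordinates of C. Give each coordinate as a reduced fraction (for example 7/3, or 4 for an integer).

C = (11, 24)

1. C_x = 11  [[AB ⟂ BC ⇒ 4x+6y-188=0] ∩ [|C−(7, 18)|²=52]]
2. C_y = 24  [[AB ⟂ BC ⇒ 4x+6y-188=0] ∩ [|C−(7, 18)|²=52]]
   so C = (11, 24)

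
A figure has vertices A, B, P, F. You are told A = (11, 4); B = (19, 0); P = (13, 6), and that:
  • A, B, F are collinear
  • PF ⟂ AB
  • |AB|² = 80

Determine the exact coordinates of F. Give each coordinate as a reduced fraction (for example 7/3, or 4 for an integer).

F = (59/5, 18/5)

1. F_x = 59/5  [[A, B, F are collinear ⇒ 4x+8y-76=0] ∩ [PF ⟂ AB ⇒ 8x-4y-80=0]]
2. F_y = 18/5  [[A, B, F are collinear ⇒ 4x+8y-76=0] ∩ [PF ⟂ AB ⇒ 8x-4y-80=0]]
   so F = (59/5, 18/5)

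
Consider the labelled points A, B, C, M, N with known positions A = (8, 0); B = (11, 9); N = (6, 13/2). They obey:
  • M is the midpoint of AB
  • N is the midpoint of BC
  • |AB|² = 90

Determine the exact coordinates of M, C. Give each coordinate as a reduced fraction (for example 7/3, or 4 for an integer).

1. M_x = 19/2  [2·M = A+B = (8, 0)+(11, 9)]
2. M_y = 9/2  [2·M = A+B = (8, 0)+(11, 9)]
   so M = (19/2, 9/2)
3. C_x = 1  [C = 2·N−B = 2·(6, 13/2)−(11, 9)]
4. C_y = 4  [C = 2·N−B = 2·(6, 13/2)−(11, 9)]
   so C = (1, 4)

M = (19/2, 9/2)
C = (1, 4)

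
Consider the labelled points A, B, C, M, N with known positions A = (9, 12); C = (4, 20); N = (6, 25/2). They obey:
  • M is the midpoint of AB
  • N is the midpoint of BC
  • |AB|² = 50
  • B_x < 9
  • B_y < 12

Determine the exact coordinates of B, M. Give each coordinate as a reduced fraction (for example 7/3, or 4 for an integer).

1. B_x = 8  [B = 2·N−C = 2·(6, 25/2)−(4, 20)]
2. B_y = 5  [B = 2·N−C = 2·(6, 25/2)−(4, 20)]
   so B = (8, 5)
3. M_x = 17/2  [2·M = A+B = (9, 12)+(8, 5)]
4. M_y = 17/2  [2·M = A+B = (9, 12)+(8, 5)]
   so M = (17/2, 17/2)

B = (8, 5)
M = (17/2, 17/2)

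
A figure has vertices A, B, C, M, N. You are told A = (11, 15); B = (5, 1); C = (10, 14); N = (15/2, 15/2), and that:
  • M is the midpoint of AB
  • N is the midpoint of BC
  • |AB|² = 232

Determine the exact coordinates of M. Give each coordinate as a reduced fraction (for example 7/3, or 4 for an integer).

1. M_x = 8  [2·M = A+B = (11, 15)+(5, 1)]
2. M_y = 8  [2·M = A+B = (11, 15)+(5, 1)]
   so M = (8, 8)

M = (8, 8)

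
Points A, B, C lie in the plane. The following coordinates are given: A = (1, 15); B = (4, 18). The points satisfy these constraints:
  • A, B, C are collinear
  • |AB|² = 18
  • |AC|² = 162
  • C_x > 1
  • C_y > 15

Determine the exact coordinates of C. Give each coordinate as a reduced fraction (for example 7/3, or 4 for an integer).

1. C_x = 10  [[A, B, C are collinear ⇒ -3x+3y-42=0] ∩ [|C−(1, 15)|²=162]]
2. C_y = 24  [[A, B, C are collinear ⇒ -3x+3y-42=0] ∩ [|C−(1, 15)|²=162]]
   so C = (10, 24)

C = (10, 24)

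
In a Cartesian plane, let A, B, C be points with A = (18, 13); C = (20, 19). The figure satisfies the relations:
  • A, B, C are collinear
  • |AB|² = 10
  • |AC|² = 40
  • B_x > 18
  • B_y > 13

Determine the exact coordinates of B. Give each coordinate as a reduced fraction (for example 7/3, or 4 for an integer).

B = (19, 16)

1. B_x = 19  [[A, B, C are collinear ⇒ 6x-2y-82=0] ∩ [|B−(18, 13)|²=10]]
2. B_y = 16  [[A, B, C are collinear ⇒ 6x-2y-82=0] ∩ [|B−(18, 13)|²=10]]
   so B = (19, 16)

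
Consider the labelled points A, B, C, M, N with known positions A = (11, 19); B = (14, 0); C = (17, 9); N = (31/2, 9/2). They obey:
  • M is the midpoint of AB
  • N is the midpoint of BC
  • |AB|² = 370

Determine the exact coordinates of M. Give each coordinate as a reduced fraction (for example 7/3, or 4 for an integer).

1. M_x = 25/2  [2·M = A+B = (11, 19)+(14, 0)]
2. M_y = 19/2  [2·M = A+B = (11, 19)+(14, 0)]
   so M = (25/2, 19/2)

M = (25/2, 19/2)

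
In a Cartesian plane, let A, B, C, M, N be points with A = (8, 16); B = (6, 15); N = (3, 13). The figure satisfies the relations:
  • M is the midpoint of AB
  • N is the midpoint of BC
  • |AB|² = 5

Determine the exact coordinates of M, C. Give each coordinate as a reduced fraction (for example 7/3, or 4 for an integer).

1. M_x = 7  [2·M = A+B = (8, 16)+(6, 15)]
2. M_y = 31/2  [2·M = A+B = (8, 16)+(6, 15)]
   so M = (7, 31/2)
3. C_x = 0  [C = 2·N−B = 2·(3, 13)−(6, 15)]
4. C_y = 11  [C = 2·N−B = 2·(3, 13)−(6, 15)]
   so C = (0, 11)

M = (7, 31/2)
C = (0, 11)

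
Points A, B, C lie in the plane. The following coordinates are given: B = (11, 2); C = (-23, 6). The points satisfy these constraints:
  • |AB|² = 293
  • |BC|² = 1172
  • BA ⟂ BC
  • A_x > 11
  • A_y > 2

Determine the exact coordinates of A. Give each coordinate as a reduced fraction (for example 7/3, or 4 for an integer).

A = (13, 19)

1. A_x = 13  [[BA ⟂ BC ⇒ -34x+4y+366=0] ∩ [|A−(11, 2)|²=293]]
2. A_y = 19  [[BA ⟂ BC ⇒ -34x+4y+366=0] ∩ [|A−(11, 2)|²=293]]
   so A = (13, 19)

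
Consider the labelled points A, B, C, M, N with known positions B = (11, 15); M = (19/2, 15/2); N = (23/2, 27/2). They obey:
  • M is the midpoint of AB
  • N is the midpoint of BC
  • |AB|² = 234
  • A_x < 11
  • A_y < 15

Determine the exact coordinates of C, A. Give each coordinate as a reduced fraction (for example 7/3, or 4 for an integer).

C = (12, 12)
A = (8, 0)

1. A_x = 8  [A = 2·M−B = 2·(19/2, 15/2)−(11, 15)]
2. A_y = 0  [A = 2·M−B = 2·(19/2, 15/2)−(11, 15)]
   so A = (8, 0)
3. C_x = 12  [C = 2·N−B = 2·(23/2, 27/2)−(11, 15)]
4. C_y = 12  [C = 2·N−B = 2·(23/2, 27/2)−(11, 15)]
   so C = (12, 12)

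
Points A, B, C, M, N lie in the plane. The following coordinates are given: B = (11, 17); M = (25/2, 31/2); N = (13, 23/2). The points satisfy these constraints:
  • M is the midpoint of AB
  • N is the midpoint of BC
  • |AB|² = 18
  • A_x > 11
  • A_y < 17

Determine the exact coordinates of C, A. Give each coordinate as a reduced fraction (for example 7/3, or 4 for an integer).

1. A_x = 14  [A = 2·M−B = 2·(25/2, 31/2)−(11, 17)]
2. A_y = 14  [A = 2·M−B = 2·(25/2, 31/2)−(11, 17)]
   so A = (14, 14)
3. C_x = 15  [C = 2·N−B = 2·(13, 23/2)−(11, 17)]
4. C_y = 6  [C = 2·N−B = 2·(13, 23/2)−(11, 17)]
   so C = (15, 6)

C = (15, 6)
A = (14, 14)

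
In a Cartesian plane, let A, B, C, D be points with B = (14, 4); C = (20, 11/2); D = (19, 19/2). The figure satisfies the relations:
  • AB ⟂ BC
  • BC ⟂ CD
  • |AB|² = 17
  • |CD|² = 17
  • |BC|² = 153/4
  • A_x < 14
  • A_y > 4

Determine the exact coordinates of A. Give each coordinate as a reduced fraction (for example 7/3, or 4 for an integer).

1. A_x = 13  [[AB ⟂ BC ⇒ -6x-3/2y+90=0] ∩ [|A−(14, 4)|²=17]]
2. A_y = 8  [[AB ⟂ BC ⇒ -6x-3/2y+90=0] ∩ [|A−(14, 4)|²=17]]
   so A = (13, 8)

A = (13, 8)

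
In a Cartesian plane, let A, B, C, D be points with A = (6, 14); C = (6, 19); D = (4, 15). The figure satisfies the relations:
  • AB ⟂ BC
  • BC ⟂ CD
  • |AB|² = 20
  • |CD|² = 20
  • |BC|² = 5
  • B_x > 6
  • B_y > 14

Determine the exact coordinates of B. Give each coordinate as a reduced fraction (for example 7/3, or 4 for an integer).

B = (8, 18)

1. B_x = 8  [[BC ⟂ CD ⇒ 2x+4y-88=0] ∩ [|B−(6, 14)|²=20]]
2. B_y = 18  [[BC ⟂ CD ⇒ 2x+4y-88=0] ∩ [|B−(6, 14)|²=20]]
   so B = (8, 18)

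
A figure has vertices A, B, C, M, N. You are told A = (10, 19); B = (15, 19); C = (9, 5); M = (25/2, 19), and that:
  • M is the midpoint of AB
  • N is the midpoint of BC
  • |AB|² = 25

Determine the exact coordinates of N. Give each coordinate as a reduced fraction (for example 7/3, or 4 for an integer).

N = (12, 12)

1. N_x = 12  [2·N = B+C = (15, 19)+(9, 5)]
2. N_y = 12  [2·N = B+C = (15, 19)+(9, 5)]
   so N = (12, 12)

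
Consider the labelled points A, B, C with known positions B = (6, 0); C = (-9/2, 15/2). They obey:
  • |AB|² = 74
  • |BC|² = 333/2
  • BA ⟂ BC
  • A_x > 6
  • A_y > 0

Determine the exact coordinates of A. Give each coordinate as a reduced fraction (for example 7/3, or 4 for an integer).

1. A_x = 11  [[BA ⟂ BC ⇒ -21/2x+15/2y+63=0] ∩ [|A−(6, 0)|²=74]]
2. A_y = 7  [[BA ⟂ BC ⇒ -21/2x+15/2y+63=0] ∩ [|A−(6, 0)|²=74]]
   so A = (11, 7)

A = (11, 7)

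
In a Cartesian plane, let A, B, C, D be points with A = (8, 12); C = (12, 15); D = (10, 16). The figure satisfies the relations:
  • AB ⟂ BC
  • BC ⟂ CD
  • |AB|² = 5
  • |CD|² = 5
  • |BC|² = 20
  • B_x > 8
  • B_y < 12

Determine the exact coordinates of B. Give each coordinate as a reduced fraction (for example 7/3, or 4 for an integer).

B = (10, 11)

1. B_x = 10  [[BC ⟂ CD ⇒ 2x-1y-9=0] ∩ [|B−(8, 12)|²=5]]
2. B_y = 11  [[BC ⟂ CD ⇒ 2x-1y-9=0] ∩ [|B−(8, 12)|²=5]]
   so B = (10, 11)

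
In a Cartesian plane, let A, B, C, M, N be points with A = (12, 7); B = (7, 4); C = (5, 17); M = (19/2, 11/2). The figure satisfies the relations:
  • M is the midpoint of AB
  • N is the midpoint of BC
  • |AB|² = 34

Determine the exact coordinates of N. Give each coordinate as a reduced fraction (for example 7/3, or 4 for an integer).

N = (6, 21/2)

1. N_x = 6  [2·N = B+C = (7, 4)+(5, 17)]
2. N_y = 21/2  [2·N = B+C = (7, 4)+(5, 17)]
   so N = (6, 21/2)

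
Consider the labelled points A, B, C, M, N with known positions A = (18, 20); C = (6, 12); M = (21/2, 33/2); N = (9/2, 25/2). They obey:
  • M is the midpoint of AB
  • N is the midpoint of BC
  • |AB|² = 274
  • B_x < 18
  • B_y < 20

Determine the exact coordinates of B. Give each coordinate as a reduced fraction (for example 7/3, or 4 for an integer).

B = (3, 13)

1. B_x = 3  [B = 2·M−A = 2·(21/2, 33/2)−(18, 20)]
2. B_y = 13  [B = 2·M−A = 2·(21/2, 33/2)−(18, 20)]
   so B = (3, 13)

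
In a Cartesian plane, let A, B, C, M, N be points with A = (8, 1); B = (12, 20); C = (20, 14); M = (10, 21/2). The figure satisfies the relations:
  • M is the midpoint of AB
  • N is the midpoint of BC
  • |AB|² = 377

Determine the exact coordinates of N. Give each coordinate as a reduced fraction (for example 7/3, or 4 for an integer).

N = (16, 17)

1. N_x = 16  [2·N = B+C = (12, 20)+(20, 14)]
2. N_y = 17  [2·N = B+C = (12, 20)+(20, 14)]
   so N = (16, 17)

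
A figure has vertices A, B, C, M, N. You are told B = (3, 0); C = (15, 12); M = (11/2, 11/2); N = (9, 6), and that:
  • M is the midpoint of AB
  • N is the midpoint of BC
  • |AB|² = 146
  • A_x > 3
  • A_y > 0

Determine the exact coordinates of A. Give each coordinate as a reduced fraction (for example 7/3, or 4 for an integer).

1. A_x = 8  [A = 2·M−B = 2·(11/2, 11/2)−(3, 0)]
2. A_y = 11  [A = 2·M−B = 2·(11/2, 11/2)−(3, 0)]
   so A = (8, 11)

A = (8, 11)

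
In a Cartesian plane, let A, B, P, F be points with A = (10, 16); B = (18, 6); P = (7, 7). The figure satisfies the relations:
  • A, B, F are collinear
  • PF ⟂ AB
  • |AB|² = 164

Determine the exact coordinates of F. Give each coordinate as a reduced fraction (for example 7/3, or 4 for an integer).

1. F_x = 542/41  [[A, B, F are collinear ⇒ 10x+8y-228=0] ∩ [PF ⟂ AB ⇒ 8x-10y+14=0]]
2. F_y = 491/41  [[A, B, F are collinear ⇒ 10x+8y-228=0] ∩ [PF ⟂ AB ⇒ 8x-10y+14=0]]
   so F = (542/41, 491/41)

F = (542/41, 491/41)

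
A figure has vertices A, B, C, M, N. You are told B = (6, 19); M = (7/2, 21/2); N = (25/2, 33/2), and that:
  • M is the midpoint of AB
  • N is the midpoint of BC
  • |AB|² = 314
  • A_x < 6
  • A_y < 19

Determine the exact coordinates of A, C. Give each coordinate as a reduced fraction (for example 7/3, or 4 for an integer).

A = (1, 2)
C = (19, 14)

1. A_x = 1  [A = 2·M−B = 2·(7/2, 21/2)−(6, 19)]
2. A_y = 2  [A = 2·M−B = 2·(7/2, 21/2)−(6, 19)]
   so A = (1, 2)
3. C_x = 19  [C = 2·N−B = 2·(25/2, 33/2)−(6, 19)]
4. C_y = 14  [C = 2·N−B = 2·(25/2, 33/2)−(6, 19)]
   so C = (19, 14)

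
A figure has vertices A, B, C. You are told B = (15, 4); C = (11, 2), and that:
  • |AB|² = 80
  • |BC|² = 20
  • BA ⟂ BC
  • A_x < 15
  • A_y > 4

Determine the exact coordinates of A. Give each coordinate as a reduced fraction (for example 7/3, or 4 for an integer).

A = (11, 12)

1. A_x = 11  [[BA ⟂ BC ⇒ -4x-2y+68=0] ∩ [|A−(15, 4)|²=80]]
2. A_y = 12  [[BA ⟂ BC ⇒ -4x-2y+68=0] ∩ [|A−(15, 4)|²=80]]
   so A = (11, 12)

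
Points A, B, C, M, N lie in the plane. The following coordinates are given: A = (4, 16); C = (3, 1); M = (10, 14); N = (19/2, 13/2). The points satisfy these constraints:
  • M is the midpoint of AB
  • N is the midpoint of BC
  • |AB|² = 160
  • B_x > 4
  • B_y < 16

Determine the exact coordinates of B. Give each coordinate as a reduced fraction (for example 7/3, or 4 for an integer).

1. B_x = 16  [B = 2·M−A = 2·(10, 14)−(4, 16)]
2. B_y = 12  [B = 2·M−A = 2·(10, 14)−(4, 16)]
   so B = (16, 12)

B = (16, 12)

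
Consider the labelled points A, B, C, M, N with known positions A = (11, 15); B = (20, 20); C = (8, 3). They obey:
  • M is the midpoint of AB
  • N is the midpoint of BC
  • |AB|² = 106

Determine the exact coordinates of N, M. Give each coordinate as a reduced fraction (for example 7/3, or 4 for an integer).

N = (14, 23/2)
M = (31/2, 35/2)

1. M_x = 31/2  [2·M = A+B = (11, 15)+(20, 20)]
2. M_y = 35/2  [2·M = A+B = (11, 15)+(20, 20)]
   so M = (31/2, 35/2)
3. N_x = 14  [2·N = B+C = (20, 20)+(8, 3)]
4. N_y = 23/2  [2·N = B+C = (20, 20)+(8, 3)]
   so N = (14, 23/2)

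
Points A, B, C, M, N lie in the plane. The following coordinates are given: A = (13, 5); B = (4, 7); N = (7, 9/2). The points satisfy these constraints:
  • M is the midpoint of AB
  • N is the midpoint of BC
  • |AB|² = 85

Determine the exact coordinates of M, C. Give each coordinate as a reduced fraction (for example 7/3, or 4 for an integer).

1. M_x = 17/2  [2·M = A+B = (13, 5)+(4, 7)]
2. M_y = 6  [2·M = A+B = (13, 5)+(4, 7)]
   so M = (17/2, 6)
3. C_x = 10  [C = 2·N−B = 2·(7, 9/2)−(4, 7)]
4. C_y = 2  [C = 2·N−B = 2·(7, 9/2)−(4, 7)]
   so C = (10, 2)

M = (17/2, 6)
C = (10, 2)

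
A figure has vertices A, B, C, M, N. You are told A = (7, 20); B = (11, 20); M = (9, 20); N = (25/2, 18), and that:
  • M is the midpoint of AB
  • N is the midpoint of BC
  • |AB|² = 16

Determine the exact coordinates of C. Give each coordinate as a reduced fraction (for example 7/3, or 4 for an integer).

1. C_x = 14  [C = 2·N−B = 2·(25/2, 18)−(11, 20)]
2. C_y = 16  [C = 2·N−B = 2·(25/2, 18)−(11, 20)]
   so C = (14, 16)

C = (14, 16)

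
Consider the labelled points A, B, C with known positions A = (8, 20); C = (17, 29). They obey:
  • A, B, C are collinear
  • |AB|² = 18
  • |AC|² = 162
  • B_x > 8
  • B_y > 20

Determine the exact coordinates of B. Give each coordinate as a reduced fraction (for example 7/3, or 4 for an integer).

B = (11, 23)

1. B_x = 11  [[A, B, C are collinear ⇒ 9x-9y+108=0] ∩ [|B−(8, 20)|²=18]]
2. B_y = 23  [[A, B, C are collinear ⇒ 9x-9y+108=0] ∩ [|B−(8, 20)|²=18]]
   so B = (11, 23)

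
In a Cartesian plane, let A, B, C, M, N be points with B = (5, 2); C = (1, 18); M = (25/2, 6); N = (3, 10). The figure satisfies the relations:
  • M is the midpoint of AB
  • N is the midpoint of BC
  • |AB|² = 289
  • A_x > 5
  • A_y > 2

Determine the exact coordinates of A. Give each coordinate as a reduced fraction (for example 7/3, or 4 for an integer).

1. A_x = 20  [A = 2·M−B = 2·(25/2, 6)−(5, 2)]
2. A_y = 10  [A = 2·M−B = 2·(25/2, 6)−(5, 2)]
   so A = (20, 10)

A = (20, 10)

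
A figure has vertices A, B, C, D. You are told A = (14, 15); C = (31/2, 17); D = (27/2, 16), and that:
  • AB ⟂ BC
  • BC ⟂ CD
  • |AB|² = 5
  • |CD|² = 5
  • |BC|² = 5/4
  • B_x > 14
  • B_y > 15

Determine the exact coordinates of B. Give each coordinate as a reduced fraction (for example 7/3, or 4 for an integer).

B = (16, 16)

1. B_x = 16  [[BC ⟂ CD ⇒ 2x+1y-48=0] ∩ [|B−(14, 15)|²=5]]
2. B_y = 16  [[BC ⟂ CD ⇒ 2x+1y-48=0] ∩ [|B−(14, 15)|²=5]]
   so B = (16, 16)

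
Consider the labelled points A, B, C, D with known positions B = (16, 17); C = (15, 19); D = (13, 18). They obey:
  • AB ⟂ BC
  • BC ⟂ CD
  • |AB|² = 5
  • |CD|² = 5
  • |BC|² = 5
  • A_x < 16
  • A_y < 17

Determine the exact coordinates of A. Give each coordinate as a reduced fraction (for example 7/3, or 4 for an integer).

A = (14, 16)

1. A_x = 14  [[AB ⟂ BC ⇒ 1x-2y+18=0] ∩ [|A−(16, 17)|²=5]]
2. A_y = 16  [[AB ⟂ BC ⇒ 1x-2y+18=0] ∩ [|A−(16, 17)|²=5]]
   so A = (14, 16)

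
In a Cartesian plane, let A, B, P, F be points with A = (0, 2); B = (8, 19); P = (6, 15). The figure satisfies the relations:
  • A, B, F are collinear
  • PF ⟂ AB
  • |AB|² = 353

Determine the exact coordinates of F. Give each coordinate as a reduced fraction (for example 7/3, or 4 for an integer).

1. F_x = 2152/353  [[A, B, F are collinear ⇒ -17x+8y-16=0] ∩ [PF ⟂ AB ⇒ 8x+17y-303=0]]
2. F_y = 5279/353  [[A, B, F are collinear ⇒ -17x+8y-16=0] ∩ [PF ⟂ AB ⇒ 8x+17y-303=0]]
   so F = (2152/353, 5279/353)

F = (2152/353, 5279/353)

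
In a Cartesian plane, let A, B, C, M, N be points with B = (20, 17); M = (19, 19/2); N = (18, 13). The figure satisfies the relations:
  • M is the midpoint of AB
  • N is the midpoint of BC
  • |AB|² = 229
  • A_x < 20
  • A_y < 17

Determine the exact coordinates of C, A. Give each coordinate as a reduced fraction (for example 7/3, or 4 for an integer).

1. A_x = 18  [A = 2·M−B = 2·(19, 19/2)−(20, 17)]
2. A_y = 2  [A = 2·M−B = 2·(19, 19/2)−(20, 17)]
   so A = (18, 2)
3. C_x = 16  [C = 2·N−B = 2·(18, 13)−(20, 17)]
4. C_y = 9  [C = 2·N−B = 2·(18, 13)−(20, 17)]
   so C = (16, 9)

C = (16, 9)
A = (18, 2)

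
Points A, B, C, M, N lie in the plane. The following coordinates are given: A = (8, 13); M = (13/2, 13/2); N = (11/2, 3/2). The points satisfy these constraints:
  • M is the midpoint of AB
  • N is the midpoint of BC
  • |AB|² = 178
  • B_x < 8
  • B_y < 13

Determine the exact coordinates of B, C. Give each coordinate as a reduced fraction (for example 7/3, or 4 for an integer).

B = (5, 0)
C = (6, 3)

1. B_x = 5  [B = 2·M−A = 2·(13/2, 13/2)−(8, 13)]
2. B_y = 0  [B = 2·M−A = 2·(13/2, 13/2)−(8, 13)]
   so B = (5, 0)
3. C_x = 6  [C = 2·N−B = 2·(11/2, 3/2)−(5, 0)]
4. C_y = 3  [C = 2·N−B = 2·(11/2, 3/2)−(5, 0)]
   so C = (6, 3)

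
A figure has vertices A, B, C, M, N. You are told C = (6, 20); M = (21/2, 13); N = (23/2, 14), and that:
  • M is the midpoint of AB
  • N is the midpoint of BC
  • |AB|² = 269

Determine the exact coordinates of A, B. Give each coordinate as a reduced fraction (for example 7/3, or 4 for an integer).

1. B_x = 17  [B = 2·N−C = 2·(23/2, 14)−(6, 20)]
2. B_y = 8  [B = 2·N−C = 2·(23/2, 14)−(6, 20)]
   so B = (17, 8)
3. A_x = 4  [A = 2·M−B = 2·(21/2, 13)−(17, 8)]
4. A_y = 18  [A = 2·M−B = 2·(21/2, 13)−(17, 8)]
   so A = (4, 18)

A = (4, 18)
B = (17, 8)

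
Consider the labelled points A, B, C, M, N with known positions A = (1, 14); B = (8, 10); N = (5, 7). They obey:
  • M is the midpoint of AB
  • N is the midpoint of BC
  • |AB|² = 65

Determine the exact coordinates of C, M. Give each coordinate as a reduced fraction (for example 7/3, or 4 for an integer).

1. M_x = 9/2  [2·M = A+B = (1, 14)+(8, 10)]
2. M_y = 12  [2·M = A+B = (1, 14)+(8, 10)]
   so M = (9/2, 12)
3. C_x = 2  [C = 2·N−B = 2·(5, 7)−(8, 10)]
4. C_y = 4  [C = 2·N−B = 2·(5, 7)−(8, 10)]
   so C = (2, 4)

C = (2, 4)
M = (9/2, 12)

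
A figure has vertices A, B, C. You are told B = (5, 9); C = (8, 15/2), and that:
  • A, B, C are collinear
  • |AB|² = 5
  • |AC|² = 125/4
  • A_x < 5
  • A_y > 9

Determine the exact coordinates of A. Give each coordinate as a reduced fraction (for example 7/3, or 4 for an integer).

1. A_x = 3  [[A, B, C are collinear ⇒ 3/2x+3y-69/2=0] ∩ [|A−(5, 9)|²=5]]
2. A_y = 10  [[A, B, C are collinear ⇒ 3/2x+3y-69/2=0] ∩ [|A−(5, 9)|²=5]]
   so A = (3, 10)

A = (3, 10)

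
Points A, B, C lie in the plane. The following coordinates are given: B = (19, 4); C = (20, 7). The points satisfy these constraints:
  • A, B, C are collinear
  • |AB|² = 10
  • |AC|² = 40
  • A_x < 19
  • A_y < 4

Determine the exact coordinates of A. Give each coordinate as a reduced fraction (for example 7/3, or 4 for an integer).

1. A_x = 18  [[A, B, C are collinear ⇒ -3x+1y+53=0] ∩ [|A−(19, 4)|²=10]]
2. A_y = 1  [[A, B, C are collinear ⇒ -3x+1y+53=0] ∩ [|A−(19, 4)|²=10]]
   so A = (18, 1)

A = (18, 1)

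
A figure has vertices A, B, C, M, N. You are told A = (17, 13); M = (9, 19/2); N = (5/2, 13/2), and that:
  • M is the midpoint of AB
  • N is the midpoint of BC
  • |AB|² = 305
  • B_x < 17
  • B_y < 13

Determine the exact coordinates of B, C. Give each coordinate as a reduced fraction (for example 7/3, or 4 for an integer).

1. B_x = 1  [B = 2·M−A = 2·(9, 19/2)−(17, 13)]
2. B_y = 6  [B = 2·M−A = 2·(9, 19/2)−(17, 13)]
   so B = (1, 6)
3. C_x = 4  [C = 2·N−B = 2·(5/2, 13/2)−(1, 6)]
4. C_y = 7  [C = 2·N−B = 2·(5/2, 13/2)−(1, 6)]
   so C = (4, 7)

B = (1, 6)
C = (4, 7)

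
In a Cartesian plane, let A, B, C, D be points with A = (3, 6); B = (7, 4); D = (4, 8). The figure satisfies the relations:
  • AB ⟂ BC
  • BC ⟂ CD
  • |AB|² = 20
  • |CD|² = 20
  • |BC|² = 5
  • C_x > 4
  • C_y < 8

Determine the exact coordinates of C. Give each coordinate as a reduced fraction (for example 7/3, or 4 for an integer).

C = (8, 6)

1. C_x = 8  [[AB ⟂ BC ⇒ 4x-2y-20=0] ∩ [|C−(4, 8)|²=20]]
2. C_y = 6  [[AB ⟂ BC ⇒ 4x-2y-20=0] ∩ [|C−(4, 8)|²=20]]
   so C = (8, 6)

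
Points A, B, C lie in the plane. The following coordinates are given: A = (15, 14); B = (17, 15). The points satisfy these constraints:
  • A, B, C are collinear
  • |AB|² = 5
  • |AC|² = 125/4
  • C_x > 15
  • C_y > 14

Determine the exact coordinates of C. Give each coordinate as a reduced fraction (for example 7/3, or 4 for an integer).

1. C_x = 20  [[A, B, C are collinear ⇒ -1x+2y-13=0] ∩ [|C−(15, 14)|²=125/4]]
2. C_y = 33/2  [[A, B, C are collinear ⇒ -1x+2y-13=0] ∩ [|C−(15, 14)|²=125/4]]
   so C = (20, 33/2)

C = (20, 33/2)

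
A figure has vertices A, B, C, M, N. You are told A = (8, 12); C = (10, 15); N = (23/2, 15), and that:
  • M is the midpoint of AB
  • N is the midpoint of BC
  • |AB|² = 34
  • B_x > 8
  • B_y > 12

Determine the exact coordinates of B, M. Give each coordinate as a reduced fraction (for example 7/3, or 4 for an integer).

1. B_x = 13  [B = 2·N−C = 2·(23/2, 15)−(10, 15)]
2. B_y = 15  [B = 2·N−C = 2·(23/2, 15)−(10, 15)]
   so B = (13, 15)
3. M_x = 21/2  [2·M = A+B = (8, 12)+(13, 15)]
4. M_y = 27/2  [2·M = A+B = (8, 12)+(13, 15)]
   so M = (21/2, 27/2)

B = (13, 15)
M = (21/2, 27/2)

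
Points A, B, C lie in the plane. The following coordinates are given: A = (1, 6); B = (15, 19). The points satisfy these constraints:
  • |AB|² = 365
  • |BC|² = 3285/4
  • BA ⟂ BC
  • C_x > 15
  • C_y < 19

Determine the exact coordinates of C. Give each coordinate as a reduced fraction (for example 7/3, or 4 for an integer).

C = (69/2, -2)

1. C_x = 69/2  [[BA ⟂ BC ⇒ -14x-13y+457=0] ∩ [|C−(15, 19)|²=3285/4]]
2. C_y = -2  [[BA ⟂ BC ⇒ -14x-13y+457=0] ∩ [|C−(15, 19)|²=3285/4]]
   so C = (69/2, -2)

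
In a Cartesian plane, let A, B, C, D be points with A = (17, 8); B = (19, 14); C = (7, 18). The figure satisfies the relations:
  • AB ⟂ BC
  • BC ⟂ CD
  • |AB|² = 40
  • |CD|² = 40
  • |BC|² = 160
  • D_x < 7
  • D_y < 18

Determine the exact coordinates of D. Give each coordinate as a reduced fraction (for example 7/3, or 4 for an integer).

1. D_x = 5  [[BC ⟂ CD ⇒ -12x+4y+12=0] ∩ [|D−(7, 18)|²=40]]
2. D_y = 12  [[BC ⟂ CD ⇒ -12x+4y+12=0] ∩ [|D−(7, 18)|²=40]]
   so D = (5, 12)

D = (5, 12)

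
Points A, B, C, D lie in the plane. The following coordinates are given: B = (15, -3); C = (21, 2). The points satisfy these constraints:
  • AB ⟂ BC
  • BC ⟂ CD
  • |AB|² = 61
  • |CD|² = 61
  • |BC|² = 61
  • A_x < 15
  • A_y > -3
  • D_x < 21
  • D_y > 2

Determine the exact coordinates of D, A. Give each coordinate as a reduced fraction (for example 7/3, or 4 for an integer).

1. D_x = 16  [[BC ⟂ CD ⇒ 6x+5y-136=0] ∩ [|D−(21, 2)|²=61]]
2. D_y = 8  [[BC ⟂ CD ⇒ 6x+5y-136=0] ∩ [|D−(21, 2)|²=61]]
   so D = (16, 8)
3. A_x = 10  [[AB ⟂ BC ⇒ -6x-5y+75=0] ∩ [|A−(15, -3)|²=61]]
4. A_y = 3  [[AB ⟂ BC ⇒ -6x-5y+75=0] ∩ [|A−(15, -3)|²=61]]
   so A = (10, 3)

D = (16, 8)
A = (10, 3)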